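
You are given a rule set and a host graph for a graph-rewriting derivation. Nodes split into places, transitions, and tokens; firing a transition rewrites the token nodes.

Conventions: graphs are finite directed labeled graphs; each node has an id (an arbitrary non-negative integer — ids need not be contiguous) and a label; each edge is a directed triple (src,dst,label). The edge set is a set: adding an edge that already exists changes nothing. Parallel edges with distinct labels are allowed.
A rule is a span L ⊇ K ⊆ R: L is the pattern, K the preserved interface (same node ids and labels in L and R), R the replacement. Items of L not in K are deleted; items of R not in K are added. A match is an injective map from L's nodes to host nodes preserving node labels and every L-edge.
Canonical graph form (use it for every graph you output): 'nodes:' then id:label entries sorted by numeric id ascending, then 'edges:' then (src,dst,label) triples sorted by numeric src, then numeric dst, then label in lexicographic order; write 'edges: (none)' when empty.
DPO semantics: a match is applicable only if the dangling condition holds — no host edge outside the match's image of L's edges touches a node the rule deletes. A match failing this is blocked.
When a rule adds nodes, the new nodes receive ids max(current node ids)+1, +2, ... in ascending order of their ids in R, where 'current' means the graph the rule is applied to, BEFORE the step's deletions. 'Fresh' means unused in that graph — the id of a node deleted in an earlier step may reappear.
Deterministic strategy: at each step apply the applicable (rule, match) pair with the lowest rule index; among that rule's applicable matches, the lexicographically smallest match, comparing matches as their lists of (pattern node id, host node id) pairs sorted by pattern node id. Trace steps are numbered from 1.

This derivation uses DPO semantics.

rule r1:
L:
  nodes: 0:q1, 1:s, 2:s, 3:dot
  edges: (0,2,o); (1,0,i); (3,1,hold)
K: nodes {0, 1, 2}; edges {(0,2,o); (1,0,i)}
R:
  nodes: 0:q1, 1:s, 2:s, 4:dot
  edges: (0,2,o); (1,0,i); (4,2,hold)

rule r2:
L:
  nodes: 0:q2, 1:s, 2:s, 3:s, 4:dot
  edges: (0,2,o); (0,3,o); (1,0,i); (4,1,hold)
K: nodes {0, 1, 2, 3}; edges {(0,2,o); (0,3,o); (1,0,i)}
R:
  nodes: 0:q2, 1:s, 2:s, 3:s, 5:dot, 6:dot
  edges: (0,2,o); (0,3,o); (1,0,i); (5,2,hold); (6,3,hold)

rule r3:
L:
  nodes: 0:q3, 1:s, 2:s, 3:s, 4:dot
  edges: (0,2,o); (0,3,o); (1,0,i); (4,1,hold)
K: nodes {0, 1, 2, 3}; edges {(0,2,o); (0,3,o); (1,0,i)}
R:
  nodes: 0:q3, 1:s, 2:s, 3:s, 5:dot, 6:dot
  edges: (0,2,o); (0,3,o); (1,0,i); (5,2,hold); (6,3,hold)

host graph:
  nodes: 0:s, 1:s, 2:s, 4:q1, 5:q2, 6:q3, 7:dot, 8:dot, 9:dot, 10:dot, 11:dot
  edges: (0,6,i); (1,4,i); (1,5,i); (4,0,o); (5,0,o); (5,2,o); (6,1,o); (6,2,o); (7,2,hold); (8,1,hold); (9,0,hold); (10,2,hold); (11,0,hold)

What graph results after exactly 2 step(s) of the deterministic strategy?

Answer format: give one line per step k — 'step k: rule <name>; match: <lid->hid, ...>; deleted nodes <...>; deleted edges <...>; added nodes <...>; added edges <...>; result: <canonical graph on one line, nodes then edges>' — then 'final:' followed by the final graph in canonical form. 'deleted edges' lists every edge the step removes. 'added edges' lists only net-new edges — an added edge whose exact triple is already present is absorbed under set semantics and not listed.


step 1: rule r1; match: 0->4, 1->1, 2->0, 3->8; deleted nodes 8; deleted edges (8,1,hold); added nodes 12; added edges (12,0,hold); result: nodes: 0:s, 1:s, 2:s, 4:q1, 5:q2, 6:q3, 7:dot, 9:dot, 10:dot, 11:dot, 12:dot edges: (0,6,i); (1,4,i); (1,5,i); (4,0,o); (5,0,o); (5,2,o); (6,1,o); (6,2,o); (7,2,hold); (9,0,hold); (10,2,hold); (11,0,hold); (12,0,hold)
step 2: rule r3; match: 0->6, 1->0, 2->1, 3->2, 4->9; deleted nodes 9; deleted edges (9,0,hold); added nodes 13, 14; added edges (13,1,hold); (14,2,hold); result: nodes: 0:s, 1:s, 2:s, 4:q1, 5:q2, 6:q3, 7:dot, 10:dot, 11:dot, 12:dot, 13:dot, 14:dot edges: (0,6,i); (1,4,i); (1,5,i); (4,0,o); (5,0,o); (5,2,o); (6,1,o); (6,2,o); (7,2,hold); (10,2,hold); (11,0,hold); (12,0,hold); (13,1,hold); (14,2,hold)
final:
nodes: 0:s, 1:s, 2:s, 4:q1, 5:q2, 6:q3, 7:dot, 10:dot, 11:dot, 12:dot, 13:dot, 14:dot
edges: (0,6,i); (1,4,i); (1,5,i); (4,0,o); (5,0,o); (5,2,o); (6,1,o); (6,2,o); (7,2,hold); (10,2,hold); (11,0,hold); (12,0,hold); (13,1,hold); (14,2,hold)


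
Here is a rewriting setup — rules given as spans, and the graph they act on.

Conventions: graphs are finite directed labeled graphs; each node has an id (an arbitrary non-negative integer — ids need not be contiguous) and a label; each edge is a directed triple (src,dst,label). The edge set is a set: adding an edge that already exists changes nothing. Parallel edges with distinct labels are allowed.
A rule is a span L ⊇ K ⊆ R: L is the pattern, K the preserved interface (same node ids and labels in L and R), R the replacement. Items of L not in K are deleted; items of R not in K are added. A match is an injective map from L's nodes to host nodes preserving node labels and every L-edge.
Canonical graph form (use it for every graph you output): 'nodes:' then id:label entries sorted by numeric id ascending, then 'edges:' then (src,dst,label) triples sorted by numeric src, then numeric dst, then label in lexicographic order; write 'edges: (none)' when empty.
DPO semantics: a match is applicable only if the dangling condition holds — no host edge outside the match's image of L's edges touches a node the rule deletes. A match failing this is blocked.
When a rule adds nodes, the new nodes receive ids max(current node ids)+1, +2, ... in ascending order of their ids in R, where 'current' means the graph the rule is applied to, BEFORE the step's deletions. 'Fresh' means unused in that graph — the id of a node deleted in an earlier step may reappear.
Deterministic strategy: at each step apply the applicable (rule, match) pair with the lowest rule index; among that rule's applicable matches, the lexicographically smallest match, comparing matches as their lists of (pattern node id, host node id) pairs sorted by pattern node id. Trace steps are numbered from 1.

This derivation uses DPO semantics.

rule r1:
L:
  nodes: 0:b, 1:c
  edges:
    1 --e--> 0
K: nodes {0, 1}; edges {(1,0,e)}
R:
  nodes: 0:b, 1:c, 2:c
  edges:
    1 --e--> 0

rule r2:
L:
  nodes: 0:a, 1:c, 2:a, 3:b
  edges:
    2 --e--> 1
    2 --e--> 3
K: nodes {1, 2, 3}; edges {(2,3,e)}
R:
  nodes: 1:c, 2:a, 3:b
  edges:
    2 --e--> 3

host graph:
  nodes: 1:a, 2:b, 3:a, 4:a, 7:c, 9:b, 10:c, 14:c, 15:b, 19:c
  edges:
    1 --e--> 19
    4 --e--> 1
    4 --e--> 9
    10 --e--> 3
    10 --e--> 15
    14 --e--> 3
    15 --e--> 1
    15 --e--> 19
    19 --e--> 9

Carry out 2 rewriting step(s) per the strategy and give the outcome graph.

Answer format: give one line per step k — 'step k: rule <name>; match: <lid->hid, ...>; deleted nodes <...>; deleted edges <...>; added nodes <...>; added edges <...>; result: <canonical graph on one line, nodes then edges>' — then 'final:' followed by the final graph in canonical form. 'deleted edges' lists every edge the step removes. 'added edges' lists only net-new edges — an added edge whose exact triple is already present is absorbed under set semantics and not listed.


step 1: rule r1; match: 0->9, 1->19; deleted nodes (none); deleted edges (none); added nodes 20; added edges (none); result: nodes: 1:a, 2:b, 3:a, 4:a, 7:c, 9:b, 10:c, 14:c, 15:b, 19:c, 20:c edges: (1,19,e); (4,1,e); (4,9,e); (10,3,e); (10,15,e); (14,3,e); (15,1,e); (15,19,e); (19,9,e)
step 2: rule r1; match: 0->9, 1->19; deleted nodes (none); deleted edges (none); added nodes 21; added edges (none); result: nodes: 1:a, 2:b, 3:a, 4:a, 7:c, 9:b, 10:c, 14:c, 15:b, 19:c, 20:c, 21:c edges: (1,19,e); (4,1,e); (4,9,e); (10,3,e); (10,15,e); (14,3,e); (15,1,e); (15,19,e); (19,9,e)
final:
nodes: 1:a, 2:b, 3:a, 4:a, 7:c, 9:b, 10:c, 14:c, 15:b, 19:c, 20:c, 21:c
edges: (1,19,e); (4,1,e); (4,9,e); (10,3,e); (10,15,e); (14,3,e); (15,1,e); (15,19,e); (19,9,e)


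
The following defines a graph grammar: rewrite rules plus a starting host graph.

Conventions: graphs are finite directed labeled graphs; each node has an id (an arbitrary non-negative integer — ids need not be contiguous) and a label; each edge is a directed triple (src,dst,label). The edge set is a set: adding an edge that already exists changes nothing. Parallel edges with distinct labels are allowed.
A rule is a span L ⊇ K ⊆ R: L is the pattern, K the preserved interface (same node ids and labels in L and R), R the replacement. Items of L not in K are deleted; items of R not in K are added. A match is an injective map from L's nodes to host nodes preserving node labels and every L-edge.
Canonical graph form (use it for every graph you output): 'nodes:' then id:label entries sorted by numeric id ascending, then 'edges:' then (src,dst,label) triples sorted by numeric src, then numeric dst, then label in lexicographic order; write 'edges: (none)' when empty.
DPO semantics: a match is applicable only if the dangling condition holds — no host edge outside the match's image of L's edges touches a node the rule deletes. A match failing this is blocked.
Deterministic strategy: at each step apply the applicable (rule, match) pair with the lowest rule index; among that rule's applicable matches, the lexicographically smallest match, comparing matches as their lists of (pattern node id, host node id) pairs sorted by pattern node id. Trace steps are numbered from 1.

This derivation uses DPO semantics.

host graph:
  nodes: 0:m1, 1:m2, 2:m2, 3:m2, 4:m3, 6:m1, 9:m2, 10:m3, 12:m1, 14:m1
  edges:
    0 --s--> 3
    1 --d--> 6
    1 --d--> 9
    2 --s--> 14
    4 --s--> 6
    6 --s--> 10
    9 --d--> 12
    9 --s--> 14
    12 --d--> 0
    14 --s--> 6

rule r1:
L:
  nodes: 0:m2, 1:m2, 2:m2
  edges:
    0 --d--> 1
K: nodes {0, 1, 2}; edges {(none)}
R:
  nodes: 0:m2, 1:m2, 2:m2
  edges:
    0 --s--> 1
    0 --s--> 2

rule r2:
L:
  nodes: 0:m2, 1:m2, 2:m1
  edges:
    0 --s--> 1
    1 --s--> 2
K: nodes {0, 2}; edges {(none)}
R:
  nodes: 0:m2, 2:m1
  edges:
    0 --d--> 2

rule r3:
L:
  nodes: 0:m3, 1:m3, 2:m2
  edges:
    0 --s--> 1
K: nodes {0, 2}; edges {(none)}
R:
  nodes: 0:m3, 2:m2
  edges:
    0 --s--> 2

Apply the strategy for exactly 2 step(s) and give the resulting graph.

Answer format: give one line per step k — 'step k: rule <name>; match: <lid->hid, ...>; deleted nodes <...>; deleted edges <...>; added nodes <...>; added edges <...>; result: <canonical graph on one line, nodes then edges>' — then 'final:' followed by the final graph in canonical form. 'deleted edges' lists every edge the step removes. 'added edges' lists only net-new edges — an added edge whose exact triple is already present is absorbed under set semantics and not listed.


step 1: rule r1; match: 0->1, 1->9, 2->2; deleted nodes (none); deleted edges (1,9,d); added nodes (none); added edges (1,2,s); (1,9,s); result: nodes: 0:m1, 1:m2, 2:m2, 3:m2, 4:m3, 6:m1, 9:m2, 10:m3, 12:m1, 14:m1 edges: (0,3,s); (1,2,s); (1,6,d); (1,9,s); (2,14,s); (4,6,s); (6,10,s); (9,12,d); (9,14,s); (12,0,d); (14,6,s)
step 2: rule r2; match: 0->1, 1->2, 2->14; deleted nodes 2; deleted edges (1,2,s); (2,14,s); added nodes (none); added edges (1,14,d); result: nodes: 0:m1, 1:m2, 3:m2, 4:m3, 6:m1, 9:m2, 10:m3, 12:m1, 14:m1 edges: (0,3,s); (1,6,d); (1,9,s); (1,14,d); (4,6,s); (6,10,s); (9,12,d); (9,14,s); (12,0,d); (14,6,s)
final:
nodes: 0:m1, 1:m2, 3:m2, 4:m3, 6:m1, 9:m2, 10:m3, 12:m1, 14:m1
edges: (0,3,s); (1,6,d); (1,9,s); (1,14,d); (4,6,s); (6,10,s); (9,12,d); (9,14,s); (12,0,d); (14,6,s)


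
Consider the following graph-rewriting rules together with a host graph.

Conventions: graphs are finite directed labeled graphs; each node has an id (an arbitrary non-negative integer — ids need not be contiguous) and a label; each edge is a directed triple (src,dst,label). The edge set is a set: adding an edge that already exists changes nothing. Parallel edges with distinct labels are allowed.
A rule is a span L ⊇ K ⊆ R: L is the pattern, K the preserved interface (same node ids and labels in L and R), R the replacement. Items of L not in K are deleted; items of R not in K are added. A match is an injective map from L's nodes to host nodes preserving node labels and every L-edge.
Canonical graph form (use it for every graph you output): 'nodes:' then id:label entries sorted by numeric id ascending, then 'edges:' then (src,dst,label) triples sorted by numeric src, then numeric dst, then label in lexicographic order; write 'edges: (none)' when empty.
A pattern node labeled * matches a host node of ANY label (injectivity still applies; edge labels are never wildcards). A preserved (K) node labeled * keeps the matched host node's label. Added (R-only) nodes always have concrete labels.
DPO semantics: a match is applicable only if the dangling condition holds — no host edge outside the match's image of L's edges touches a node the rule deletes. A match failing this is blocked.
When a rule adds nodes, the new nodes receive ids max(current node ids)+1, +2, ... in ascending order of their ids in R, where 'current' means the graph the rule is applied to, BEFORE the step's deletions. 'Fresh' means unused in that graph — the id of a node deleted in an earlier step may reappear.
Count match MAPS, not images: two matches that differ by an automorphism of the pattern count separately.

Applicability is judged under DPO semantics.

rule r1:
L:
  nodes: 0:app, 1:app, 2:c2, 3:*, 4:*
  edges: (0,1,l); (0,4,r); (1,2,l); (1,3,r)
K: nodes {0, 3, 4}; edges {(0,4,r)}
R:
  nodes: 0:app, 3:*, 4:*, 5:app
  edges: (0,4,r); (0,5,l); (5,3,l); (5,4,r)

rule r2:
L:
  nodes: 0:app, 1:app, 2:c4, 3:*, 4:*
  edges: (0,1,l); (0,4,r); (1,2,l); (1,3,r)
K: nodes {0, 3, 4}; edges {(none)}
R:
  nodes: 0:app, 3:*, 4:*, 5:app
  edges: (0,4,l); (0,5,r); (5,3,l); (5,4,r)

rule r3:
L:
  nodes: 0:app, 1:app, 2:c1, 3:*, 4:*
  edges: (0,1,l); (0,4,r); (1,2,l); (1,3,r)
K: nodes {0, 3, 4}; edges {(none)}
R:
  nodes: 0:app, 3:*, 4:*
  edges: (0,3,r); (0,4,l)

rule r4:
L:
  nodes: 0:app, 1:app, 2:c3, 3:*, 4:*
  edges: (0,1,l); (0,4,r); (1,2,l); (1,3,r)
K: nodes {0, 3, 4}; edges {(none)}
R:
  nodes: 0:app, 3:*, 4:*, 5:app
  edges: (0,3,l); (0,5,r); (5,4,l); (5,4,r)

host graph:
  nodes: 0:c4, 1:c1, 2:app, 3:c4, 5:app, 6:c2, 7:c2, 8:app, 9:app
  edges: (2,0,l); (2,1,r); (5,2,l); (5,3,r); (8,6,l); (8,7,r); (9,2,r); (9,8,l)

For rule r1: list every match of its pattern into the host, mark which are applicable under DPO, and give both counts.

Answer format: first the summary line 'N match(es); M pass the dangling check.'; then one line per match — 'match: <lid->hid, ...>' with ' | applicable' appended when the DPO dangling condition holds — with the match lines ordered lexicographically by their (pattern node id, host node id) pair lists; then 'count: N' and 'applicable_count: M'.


1 match(es); 1 pass the dangling check.
match: 0->9, 1->8, 2->6, 3->7, 4->2 | applicable
count: 1
applicable_count: 1


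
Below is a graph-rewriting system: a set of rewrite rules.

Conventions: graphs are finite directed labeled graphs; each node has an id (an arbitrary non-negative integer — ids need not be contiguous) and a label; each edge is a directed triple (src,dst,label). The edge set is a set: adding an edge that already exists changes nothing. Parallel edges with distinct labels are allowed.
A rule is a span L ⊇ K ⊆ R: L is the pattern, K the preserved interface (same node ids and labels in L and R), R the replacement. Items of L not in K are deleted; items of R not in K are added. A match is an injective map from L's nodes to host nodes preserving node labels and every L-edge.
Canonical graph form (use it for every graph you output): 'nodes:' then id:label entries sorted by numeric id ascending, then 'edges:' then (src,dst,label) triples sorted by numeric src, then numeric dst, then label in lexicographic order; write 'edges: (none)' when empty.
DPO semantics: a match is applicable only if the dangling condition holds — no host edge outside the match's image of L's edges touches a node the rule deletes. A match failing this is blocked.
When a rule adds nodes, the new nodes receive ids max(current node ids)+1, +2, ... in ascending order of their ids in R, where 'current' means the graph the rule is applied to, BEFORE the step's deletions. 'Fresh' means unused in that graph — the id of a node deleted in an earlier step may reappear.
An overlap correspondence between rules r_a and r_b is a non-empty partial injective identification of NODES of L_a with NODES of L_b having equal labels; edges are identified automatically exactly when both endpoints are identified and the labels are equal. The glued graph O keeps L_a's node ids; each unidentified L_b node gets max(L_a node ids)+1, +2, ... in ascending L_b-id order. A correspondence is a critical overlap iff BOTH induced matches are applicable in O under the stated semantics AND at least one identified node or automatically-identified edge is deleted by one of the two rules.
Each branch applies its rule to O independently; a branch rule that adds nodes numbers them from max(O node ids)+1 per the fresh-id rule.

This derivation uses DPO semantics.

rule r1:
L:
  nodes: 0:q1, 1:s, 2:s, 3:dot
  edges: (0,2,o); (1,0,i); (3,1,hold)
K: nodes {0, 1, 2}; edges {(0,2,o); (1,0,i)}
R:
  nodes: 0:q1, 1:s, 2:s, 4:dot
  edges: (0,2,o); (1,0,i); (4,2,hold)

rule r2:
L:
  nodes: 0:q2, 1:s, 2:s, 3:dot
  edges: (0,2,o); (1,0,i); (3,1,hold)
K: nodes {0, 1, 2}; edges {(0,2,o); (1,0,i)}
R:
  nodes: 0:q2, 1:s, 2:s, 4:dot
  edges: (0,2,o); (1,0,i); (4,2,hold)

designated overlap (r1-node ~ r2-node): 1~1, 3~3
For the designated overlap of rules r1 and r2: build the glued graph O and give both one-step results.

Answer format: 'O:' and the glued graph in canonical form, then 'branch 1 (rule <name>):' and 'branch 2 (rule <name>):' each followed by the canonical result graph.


O:
nodes: 0:q1, 1:s, 2:s, 3:dot, 4:q2, 5:s
edges: (0,2,o); (1,0,i); (1,4,i); (3,1,hold); (4,5,o)
branch 1 (rule r1):
nodes: 0:q1, 1:s, 2:s, 4:q2, 5:s, 6:dot
edges: (0,2,o); (1,0,i); (1,4,i); (4,5,o); (6,2,hold)
branch 2 (rule r2):
nodes: 0:q1, 1:s, 2:s, 4:q2, 5:s, 6:dot
edges: (0,2,o); (1,0,i); (1,4,i); (4,5,o); (6,5,hold)


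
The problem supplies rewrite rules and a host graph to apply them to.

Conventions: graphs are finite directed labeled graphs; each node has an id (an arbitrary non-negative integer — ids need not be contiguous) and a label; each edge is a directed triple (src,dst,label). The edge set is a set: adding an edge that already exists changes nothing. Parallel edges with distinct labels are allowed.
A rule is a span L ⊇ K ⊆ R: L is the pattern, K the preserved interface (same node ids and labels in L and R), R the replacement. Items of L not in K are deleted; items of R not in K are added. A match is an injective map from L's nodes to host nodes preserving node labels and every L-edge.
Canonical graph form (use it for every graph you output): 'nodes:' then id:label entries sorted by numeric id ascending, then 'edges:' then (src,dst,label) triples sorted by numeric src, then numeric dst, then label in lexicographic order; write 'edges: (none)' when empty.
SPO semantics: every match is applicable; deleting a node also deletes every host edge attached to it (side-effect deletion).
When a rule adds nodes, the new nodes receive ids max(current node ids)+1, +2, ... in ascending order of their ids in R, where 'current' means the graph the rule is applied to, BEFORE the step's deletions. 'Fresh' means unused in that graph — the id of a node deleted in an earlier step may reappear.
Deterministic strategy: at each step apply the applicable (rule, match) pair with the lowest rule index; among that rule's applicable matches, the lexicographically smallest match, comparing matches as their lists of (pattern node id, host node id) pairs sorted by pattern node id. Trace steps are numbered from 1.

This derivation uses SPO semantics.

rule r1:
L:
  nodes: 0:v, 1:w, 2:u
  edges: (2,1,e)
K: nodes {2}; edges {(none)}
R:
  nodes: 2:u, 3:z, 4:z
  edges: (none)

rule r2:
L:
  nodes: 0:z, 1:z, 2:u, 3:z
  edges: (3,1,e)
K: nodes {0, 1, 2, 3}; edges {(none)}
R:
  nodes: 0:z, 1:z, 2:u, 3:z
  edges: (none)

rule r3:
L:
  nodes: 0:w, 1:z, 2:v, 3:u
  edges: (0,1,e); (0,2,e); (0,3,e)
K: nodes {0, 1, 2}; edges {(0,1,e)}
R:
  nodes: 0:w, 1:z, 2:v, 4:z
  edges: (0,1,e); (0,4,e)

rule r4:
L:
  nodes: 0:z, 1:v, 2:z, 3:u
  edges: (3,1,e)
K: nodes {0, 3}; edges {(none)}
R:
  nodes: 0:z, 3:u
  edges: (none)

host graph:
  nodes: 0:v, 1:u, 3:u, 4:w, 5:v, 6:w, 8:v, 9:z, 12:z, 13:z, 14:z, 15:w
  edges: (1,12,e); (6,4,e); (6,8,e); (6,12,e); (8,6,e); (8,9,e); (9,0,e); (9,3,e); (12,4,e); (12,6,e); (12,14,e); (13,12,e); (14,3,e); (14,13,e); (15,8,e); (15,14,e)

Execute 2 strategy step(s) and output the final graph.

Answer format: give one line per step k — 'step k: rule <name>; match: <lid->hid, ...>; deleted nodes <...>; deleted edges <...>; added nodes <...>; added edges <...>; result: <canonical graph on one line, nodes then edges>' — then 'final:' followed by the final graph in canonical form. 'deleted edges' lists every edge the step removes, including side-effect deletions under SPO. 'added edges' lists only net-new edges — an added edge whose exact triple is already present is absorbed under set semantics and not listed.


step 1: rule r2; match: 0->9, 1->12, 2->1, 3->13; deleted nodes (none); deleted edges (13,12,e); added nodes (none); added edges (none); result: nodes: 0:v, 1:u, 3:u, 4:w, 5:v, 6:w, 8:v, 9:z, 12:z, 13:z, 14:z, 15:w edges: (1,12,e); (6,4,e); (6,8,e); (6,12,e); (8,6,e); (8,9,e); (9,0,e); (9,3,e); (12,4,e); (12,6,e); (12,14,e); (14,3,e); (14,13,e); (15,8,e); (15,14,e)
step 2: rule r2; match: 0->9, 1->13, 2->1, 3->14; deleted nodes (none); deleted edges (14,13,e); added nodes (none); added edges (none); result: nodes: 0:v, 1:u, 3:u, 4:w, 5:v, 6:w, 8:v, 9:z, 12:z, 13:z, 14:z, 15:w edges: (1,12,e); (6,4,e); (6,8,e); (6,12,e); (8,6,e); (8,9,e); (9,0,e); (9,3,e); (12,4,e); (12,6,e); (12,14,e); (14,3,e); (15,8,e); (15,14,e)
final:
nodes: 0:v, 1:u, 3:u, 4:w, 5:v, 6:w, 8:v, 9:z, 12:z, 13:z, 14:z, 15:w
edges: (1,12,e); (6,4,e); (6,8,e); (6,12,e); (8,6,e); (8,9,e); (9,0,e); (9,3,e); (12,4,e); (12,6,e); (12,14,e); (14,3,e); (15,8,e); (15,14,e)


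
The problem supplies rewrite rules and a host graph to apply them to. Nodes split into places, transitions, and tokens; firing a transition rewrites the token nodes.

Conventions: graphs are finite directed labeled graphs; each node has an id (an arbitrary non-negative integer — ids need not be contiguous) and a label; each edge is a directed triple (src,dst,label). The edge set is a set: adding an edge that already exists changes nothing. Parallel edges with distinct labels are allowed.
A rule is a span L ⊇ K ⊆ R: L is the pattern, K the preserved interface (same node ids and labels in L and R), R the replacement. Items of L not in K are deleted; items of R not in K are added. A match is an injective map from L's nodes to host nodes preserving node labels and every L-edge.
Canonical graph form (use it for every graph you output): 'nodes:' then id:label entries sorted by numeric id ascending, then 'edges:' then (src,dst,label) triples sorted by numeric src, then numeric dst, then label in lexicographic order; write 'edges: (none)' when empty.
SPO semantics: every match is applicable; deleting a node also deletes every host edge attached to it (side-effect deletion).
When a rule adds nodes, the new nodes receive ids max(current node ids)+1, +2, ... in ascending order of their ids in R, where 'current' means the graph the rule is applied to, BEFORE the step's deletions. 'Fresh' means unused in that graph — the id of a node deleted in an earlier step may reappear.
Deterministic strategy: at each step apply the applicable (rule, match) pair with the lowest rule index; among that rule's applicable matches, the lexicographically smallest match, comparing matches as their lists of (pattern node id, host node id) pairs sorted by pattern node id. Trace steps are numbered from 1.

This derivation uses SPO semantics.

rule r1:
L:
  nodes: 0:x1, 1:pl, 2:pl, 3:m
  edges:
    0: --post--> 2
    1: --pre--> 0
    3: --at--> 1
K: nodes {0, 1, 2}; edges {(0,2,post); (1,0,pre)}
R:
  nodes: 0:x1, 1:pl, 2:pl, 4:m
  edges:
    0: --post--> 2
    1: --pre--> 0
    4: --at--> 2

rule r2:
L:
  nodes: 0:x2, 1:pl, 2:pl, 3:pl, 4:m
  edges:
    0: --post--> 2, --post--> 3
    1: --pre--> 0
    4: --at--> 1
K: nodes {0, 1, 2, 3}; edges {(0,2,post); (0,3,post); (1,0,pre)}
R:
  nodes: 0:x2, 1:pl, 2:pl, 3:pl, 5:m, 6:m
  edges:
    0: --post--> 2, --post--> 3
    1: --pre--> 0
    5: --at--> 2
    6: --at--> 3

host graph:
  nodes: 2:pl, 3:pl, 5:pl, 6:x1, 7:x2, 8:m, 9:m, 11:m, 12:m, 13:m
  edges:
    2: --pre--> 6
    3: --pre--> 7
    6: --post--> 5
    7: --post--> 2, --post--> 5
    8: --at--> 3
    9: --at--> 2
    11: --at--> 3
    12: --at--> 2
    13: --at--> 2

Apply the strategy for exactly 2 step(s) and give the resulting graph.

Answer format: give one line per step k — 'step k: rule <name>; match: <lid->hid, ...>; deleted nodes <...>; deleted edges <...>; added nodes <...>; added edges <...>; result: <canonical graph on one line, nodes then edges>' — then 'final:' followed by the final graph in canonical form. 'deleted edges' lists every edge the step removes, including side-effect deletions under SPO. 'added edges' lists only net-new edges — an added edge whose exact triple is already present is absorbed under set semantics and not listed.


step 1: rule r1; match: 0->6, 1->2, 2->5, 3->9; deleted nodes 9; deleted edges (9,2,at); added nodes 14; added edges (14,5,at); result: nodes: 2:pl, 3:pl, 5:pl, 6:x1, 7:x2, 8:m, 11:m, 12:m, 13:m, 14:m edges: (2,6,pre); (3,7,pre); (6,5,post); (7,2,post); (7,5,post); (8,3,at); (11,3,at); (12,2,at); (13,2,at); (14,5,at)
step 2: rule r1; match: 0->6, 1->2, 2->5, 3->12; deleted nodes 12; deleted edges (12,2,at); added nodes 15; added edges (15,5,at); result: nodes: 2:pl, 3:pl, 5:pl, 6:x1, 7:x2, 8:m, 11:m, 13:m, 14:m, 15:m edges: (2,6,pre); (3,7,pre); (6,5,post); (7,2,post); (7,5,post); (8,3,at); (11,3,at); (13,2,at); (14,5,at); (15,5,at)
final:
nodes: 2:pl, 3:pl, 5:pl, 6:x1, 7:x2, 8:m, 11:m, 13:m, 14:m, 15:m
edges: (2,6,pre); (3,7,pre); (6,5,post); (7,2,post); (7,5,post); (8,3,at); (11,3,at); (13,2,at); (14,5,at); (15,5,at)


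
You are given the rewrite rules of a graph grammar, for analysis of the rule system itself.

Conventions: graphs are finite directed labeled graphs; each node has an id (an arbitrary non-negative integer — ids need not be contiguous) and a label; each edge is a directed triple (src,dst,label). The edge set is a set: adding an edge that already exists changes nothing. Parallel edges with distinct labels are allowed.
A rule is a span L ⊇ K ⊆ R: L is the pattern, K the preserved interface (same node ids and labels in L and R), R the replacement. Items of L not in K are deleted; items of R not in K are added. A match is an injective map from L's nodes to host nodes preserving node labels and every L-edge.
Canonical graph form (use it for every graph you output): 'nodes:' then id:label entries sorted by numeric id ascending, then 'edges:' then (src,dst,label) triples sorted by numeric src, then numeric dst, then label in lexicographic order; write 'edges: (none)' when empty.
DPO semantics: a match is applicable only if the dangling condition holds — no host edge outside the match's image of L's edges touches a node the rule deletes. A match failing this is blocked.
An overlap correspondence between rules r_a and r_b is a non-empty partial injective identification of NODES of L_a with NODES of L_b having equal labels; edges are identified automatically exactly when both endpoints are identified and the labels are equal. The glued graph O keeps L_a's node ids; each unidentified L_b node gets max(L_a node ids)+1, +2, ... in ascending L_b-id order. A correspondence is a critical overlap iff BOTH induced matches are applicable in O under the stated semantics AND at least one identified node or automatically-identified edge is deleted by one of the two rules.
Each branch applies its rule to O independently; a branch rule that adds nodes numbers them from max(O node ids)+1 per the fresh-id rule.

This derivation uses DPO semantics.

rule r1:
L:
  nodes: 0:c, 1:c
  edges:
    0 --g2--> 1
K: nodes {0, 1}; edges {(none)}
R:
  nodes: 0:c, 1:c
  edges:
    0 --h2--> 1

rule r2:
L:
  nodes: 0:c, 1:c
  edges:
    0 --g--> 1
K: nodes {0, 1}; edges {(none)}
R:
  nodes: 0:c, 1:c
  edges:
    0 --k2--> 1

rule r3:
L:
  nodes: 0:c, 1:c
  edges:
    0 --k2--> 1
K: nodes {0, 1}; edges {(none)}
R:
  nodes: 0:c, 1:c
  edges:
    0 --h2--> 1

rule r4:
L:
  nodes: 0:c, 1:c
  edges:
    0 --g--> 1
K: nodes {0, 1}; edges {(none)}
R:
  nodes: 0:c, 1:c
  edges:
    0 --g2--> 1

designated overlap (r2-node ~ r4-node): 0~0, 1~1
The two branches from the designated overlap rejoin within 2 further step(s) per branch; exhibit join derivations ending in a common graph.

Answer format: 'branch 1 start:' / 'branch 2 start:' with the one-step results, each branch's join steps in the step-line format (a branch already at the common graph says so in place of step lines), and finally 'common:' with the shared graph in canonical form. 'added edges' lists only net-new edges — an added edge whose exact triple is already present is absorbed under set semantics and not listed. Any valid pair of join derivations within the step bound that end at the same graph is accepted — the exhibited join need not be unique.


branch 1 start:
nodes: 0:c, 1:c
edges: (0,1,k2)
branch 2 start:
nodes: 0:c, 1:c
edges: (0,1,g2)
branch 1 step 1: rule r3; match: 0->0, 1->1; deleted nodes (none); deleted edges (0,1,k2); added nodes (none); added edges (0,1,h2); result: nodes: 0:c, 1:c edges: (0,1,h2)
branch 2 step 1: rule r1; match: 0->0, 1->1; deleted nodes (none); deleted edges (0,1,g2); added nodes (none); added edges (0,1,h2); result: nodes: 0:c, 1:c edges: (0,1,h2)
common:
nodes: 0:c, 1:c
edges: (0,1,h2)


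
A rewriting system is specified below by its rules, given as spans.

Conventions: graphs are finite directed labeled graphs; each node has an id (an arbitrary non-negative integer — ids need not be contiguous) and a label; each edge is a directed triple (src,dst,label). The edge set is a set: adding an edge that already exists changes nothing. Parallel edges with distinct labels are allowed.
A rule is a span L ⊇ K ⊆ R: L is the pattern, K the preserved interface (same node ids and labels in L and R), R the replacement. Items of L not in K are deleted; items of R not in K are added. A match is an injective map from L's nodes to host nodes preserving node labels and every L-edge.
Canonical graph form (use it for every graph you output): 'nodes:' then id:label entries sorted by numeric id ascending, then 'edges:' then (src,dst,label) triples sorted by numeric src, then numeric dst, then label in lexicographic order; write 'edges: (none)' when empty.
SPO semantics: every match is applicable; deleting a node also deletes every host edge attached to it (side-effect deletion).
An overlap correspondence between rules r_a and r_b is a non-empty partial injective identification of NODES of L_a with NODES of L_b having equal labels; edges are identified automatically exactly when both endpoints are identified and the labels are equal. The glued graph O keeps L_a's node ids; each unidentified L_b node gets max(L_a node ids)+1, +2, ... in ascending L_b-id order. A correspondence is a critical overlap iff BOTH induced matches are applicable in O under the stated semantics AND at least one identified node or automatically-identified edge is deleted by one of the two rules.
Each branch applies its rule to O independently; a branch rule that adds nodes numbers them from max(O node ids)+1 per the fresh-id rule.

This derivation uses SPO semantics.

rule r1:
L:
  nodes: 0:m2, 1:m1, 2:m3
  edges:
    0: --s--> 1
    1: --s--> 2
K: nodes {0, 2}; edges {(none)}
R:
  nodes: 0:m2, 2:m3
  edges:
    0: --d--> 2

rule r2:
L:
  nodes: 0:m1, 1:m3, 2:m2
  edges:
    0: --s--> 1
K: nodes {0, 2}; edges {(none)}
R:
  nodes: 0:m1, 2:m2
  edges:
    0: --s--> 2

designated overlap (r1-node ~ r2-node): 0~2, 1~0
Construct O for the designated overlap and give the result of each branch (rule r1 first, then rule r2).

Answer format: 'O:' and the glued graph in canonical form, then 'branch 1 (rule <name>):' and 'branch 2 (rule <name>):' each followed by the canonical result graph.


O:
nodes: 0:m2, 1:m1, 2:m3, 3:m3
edges: (0,1,s); (1,2,s); (1,3,s)
branch 1 (rule r1):
nodes: 0:m2, 2:m3, 3:m3
edges: (0,2,d)
branch 2 (rule r2):
nodes: 0:m2, 1:m1, 2:m3
edges: (0,1,s); (1,0,s); (1,2,s)


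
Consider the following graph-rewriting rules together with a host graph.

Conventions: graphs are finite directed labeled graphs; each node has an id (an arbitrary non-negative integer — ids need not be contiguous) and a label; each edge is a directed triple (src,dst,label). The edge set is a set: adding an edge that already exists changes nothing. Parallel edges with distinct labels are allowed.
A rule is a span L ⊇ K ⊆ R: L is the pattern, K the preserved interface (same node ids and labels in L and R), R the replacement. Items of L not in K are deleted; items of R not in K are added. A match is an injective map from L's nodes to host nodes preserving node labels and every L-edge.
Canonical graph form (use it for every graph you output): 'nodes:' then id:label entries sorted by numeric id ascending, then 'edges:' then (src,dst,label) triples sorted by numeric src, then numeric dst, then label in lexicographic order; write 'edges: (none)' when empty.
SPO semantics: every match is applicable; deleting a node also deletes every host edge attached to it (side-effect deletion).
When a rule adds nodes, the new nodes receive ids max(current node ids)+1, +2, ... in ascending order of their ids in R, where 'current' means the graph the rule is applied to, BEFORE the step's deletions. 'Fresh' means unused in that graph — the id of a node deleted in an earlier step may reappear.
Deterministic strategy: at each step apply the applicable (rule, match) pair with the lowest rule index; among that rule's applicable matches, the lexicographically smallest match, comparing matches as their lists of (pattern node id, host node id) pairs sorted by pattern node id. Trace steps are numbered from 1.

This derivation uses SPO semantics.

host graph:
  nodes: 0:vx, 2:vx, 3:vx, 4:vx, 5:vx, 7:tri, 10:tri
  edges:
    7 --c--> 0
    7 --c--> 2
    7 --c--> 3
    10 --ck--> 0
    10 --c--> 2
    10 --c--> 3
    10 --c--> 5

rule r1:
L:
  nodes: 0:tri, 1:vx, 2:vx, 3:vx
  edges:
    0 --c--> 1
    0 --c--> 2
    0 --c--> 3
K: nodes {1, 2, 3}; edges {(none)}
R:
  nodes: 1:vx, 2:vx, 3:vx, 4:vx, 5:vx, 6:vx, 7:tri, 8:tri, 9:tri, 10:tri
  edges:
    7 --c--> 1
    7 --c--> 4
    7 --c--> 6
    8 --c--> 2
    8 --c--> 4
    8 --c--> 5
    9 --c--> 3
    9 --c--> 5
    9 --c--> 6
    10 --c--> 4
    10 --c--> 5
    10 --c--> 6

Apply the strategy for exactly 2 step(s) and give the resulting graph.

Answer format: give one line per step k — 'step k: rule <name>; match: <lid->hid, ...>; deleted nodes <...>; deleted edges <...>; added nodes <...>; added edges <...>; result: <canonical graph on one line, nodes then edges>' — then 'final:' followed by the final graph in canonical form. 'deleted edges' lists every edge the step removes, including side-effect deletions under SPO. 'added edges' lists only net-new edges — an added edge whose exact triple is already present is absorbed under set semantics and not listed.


step 1: rule r1; match: 0->7, 1->0, 2->2, 3->3; deleted nodes 7; deleted edges (7,0,c); (7,2,c); (7,3,c); added nodes 11, 12, 13, 14, 15, 16, 17; added edges (14,0,c); (14,11,c); (14,13,c); (15,2,c); (15,11,c); (15,12,c); (16,3,c); (16,12,c); (16,13,c); (17,11,c); (17,12,c); (17,13,c); result: nodes: 0:vx, 2:vx, 3:vx, 4:vx, 5:vx, 10:tri, 11:vx, 12:vx, 13:vx, 14:tri, 15:tri, 16:tri, 17:tri edges: (10,0,ck); (10,2,c); (10,3,c); (10,5,c); (14,0,c); (14,11,c); (14,13,c); (15,2,c); (15,11,c); (15,12,c); (16,3,c); (16,12,c); (16,13,c); (17,11,c); (17,12,c); (17,13,c)
step 2: rule r1; match: 0->10, 1->2, 2->3, 3->5; deleted nodes 10; deleted edges (10,0,ck); (10,2,c); (10,3,c); (10,5,c); added nodes 18, 19, 20, 21, 22, 23, 24; added edges (21,2,c); (21,18,c); (21,20,c); (22,3,c); (22,18,c); (22,19,c); (23,5,c); (23,19,c); (23,20,c); (24,18,c); (24,19,c); (24,20,c); result: nodes: 0:vx, 2:vx, 3:vx, 4:vx, 5:vx, 11:vx, 12:vx, 13:vx, 14:tri, 15:tri, 16:tri, 17:tri, 18:vx, 19:vx, 20:vx, 21:tri, 22:tri, 23:tri, 24:tri edges: (14,0,c); (14,11,c); (14,13,c); (15,2,c); (15,11,c); (15,12,c); (16,3,c); (16,12,c); (16,13,c); (17,11,c); (17,12,c); (17,13,c); (21,2,c); (21,18,c); (21,20,c); (22,3,c); (22,18,c); (22,19,c); (23,5,c); (23,19,c); (23,20,c); (24,18,c); (24,19,c); (24,20,c)
final:
nodes: 0:vx, 2:vx, 3:vx, 4:vx, 5:vx, 11:vx, 12:vx, 13:vx, 14:tri, 15:tri, 16:tri, 17:tri, 18:vx, 19:vx, 20:vx, 21:tri, 22:tri, 23:tri, 24:tri
edges: (14,0,c); (14,11,c); (14,13,c); (15,2,c); (15,11,c); (15,12,c); (16,3,c); (16,12,c); (16,13,c); (17,11,c); (17,12,c); (17,13,c); (21,2,c); (21,18,c); (21,20,c); (22,3,c); (22,18,c); (22,19,c); (23,5,c); (23,19,c); (23,20,c); (24,18,c); (24,19,c); (24,20,c)


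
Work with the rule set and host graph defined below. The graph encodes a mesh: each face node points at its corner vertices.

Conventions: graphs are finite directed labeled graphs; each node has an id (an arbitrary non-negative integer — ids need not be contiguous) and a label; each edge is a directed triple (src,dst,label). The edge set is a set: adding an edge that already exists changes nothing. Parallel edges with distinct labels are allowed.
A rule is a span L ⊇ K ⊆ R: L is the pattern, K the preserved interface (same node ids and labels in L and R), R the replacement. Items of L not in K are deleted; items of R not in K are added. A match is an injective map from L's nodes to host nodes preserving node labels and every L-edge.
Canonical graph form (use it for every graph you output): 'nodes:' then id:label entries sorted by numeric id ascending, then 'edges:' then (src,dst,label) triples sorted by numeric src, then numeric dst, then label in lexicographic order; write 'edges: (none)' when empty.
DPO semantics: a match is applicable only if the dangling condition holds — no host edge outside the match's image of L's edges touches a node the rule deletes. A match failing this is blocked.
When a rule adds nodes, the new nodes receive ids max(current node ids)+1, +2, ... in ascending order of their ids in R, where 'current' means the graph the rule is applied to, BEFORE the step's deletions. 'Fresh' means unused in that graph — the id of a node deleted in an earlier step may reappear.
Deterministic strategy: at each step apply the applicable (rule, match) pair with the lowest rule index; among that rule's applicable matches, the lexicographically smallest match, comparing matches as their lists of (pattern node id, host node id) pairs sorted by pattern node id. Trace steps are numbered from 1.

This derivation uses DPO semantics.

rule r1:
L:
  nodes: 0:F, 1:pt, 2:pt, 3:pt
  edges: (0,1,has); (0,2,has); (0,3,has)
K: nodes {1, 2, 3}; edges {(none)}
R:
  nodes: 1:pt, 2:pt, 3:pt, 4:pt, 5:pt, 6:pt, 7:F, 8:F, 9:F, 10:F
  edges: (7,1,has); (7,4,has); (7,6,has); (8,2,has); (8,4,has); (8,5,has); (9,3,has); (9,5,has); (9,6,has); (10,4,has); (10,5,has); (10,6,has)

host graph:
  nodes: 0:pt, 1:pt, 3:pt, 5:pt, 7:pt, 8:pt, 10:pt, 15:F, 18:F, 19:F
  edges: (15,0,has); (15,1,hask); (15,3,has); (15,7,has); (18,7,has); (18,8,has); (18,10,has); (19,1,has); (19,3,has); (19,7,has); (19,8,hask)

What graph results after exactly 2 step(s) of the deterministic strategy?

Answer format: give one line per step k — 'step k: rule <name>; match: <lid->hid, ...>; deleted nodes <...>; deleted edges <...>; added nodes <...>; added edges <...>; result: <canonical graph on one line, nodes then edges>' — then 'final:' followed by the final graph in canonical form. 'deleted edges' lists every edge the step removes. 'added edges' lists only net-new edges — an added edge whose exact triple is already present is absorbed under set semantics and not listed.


step 1: rule r1; match: 0->18, 1->7, 2->8, 3->10; deleted nodes 18; deleted edges (18,7,has); (18,8,has); (18,10,has); added nodes 20, 21, 22, 23, 24, 25, 26; added edges (23,7,has); (23,20,has); (23,22,has); (24,8,has); (24,20,has); (24,21,has); (25,10,has); (25,21,has); (25,22,has); (26,20,has); (26,21,has); (26,22,has); result: nodes: 0:pt, 1:pt, 3:pt, 5:pt, 7:pt, 8:pt, 10:pt, 15:F, 19:F, 20:pt, 21:pt, 22:pt, 23:F, 24:F, 25:F, 26:F edges: (15,0,has); (15,1,hask); (15,3,has); (15,7,has); (19,1,has); (19,3,has); (19,7,has); (19,8,hask); (23,7,has); (23,20,has); (23,22,has); (24,8,has); (24,20,has); (24,21,has); (25,10,has); (25,21,has); (25,22,has); (26,20,has); (26,21,has); (26,22,has)
step 2: rule r1; match: 0->23, 1->7, 2->20, 3->22; deleted nodes 23; deleted edges (23,7,has); (23,20,has); (23,22,has); added nodes 27, 28, 29, 30, 31, 32, 33; added edges (30,7,has); (30,27,has); (30,29,has); (31,20,has); (31,27,has); (31,28,has); (32,22,has); (32,28,has); (32,29,has); (33,27,has); (33,28,has); (33,29,has); result: nodes: 0:pt, 1:pt, 3:pt, 5:pt, 7:pt, 8:pt, 10:pt, 15:F, 19:F, 20:pt, 21:pt, 22:pt, 24:F, 25:F, 26:F, 27:pt, 28:pt, 29:pt, 30:F, 31:F, 32:F, 33:F edges: (15,0,has); (15,1,hask); (15,3,has); (15,7,has); (19,1,has); (19,3,has); (19,7,has); (19,8,hask); (24,8,has); (24,20,has); (24,21,has); (25,10,has); (25,21,has); (25,22,has); (26,20,has); (26,21,has); (26,22,has); (30,7,has); (30,27,has); (30,29,has); (31,20,has); (31,27,has); (31,28,has); (32,22,has); (32,28,has); (32,29,has); (33,27,has); (33,28,has); (33,29,has)
final:
nodes: 0:pt, 1:pt, 3:pt, 5:pt, 7:pt, 8:pt, 10:pt, 15:F, 19:F, 20:pt, 21:pt, 22:pt, 24:F, 25:F, 26:F, 27:pt, 28:pt, 29:pt, 30:F, 31:F, 32:F, 33:F
edges: (15,0,has); (15,1,hask); (15,3,has); (15,7,has); (19,1,has); (19,3,has); (19,7,has); (19,8,hask); (24,8,has); (24,20,has); (24,21,has); (25,10,has); (25,21,has); (25,22,has); (26,20,has); (26,21,has); (26,22,has); (30,7,has); (30,27,has); (30,29,has); (31,20,has); (31,27,has); (31,28,has); (32,22,has); (32,28,has); (32,29,has); (33,27,has); (33,28,has); (33,29,has)
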